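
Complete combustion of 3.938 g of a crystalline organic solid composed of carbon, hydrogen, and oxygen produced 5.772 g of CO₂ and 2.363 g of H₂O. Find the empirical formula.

CH2O

mol C = 5.772 g CO₂ ÷ 44.009 g/mol = 0.13115 mol
mol H = 2 × 2.363 g H₂O ÷ 18.015 g/mol = 0.26234 mol
mass O = 3.938 − (1.5753 + 0.26444) = 2.0983 g → mol O = 2.0983 ÷ 15.999 = 0.13115 mol
Divide by the smallest (0.13115 mol): C 1.000, H 2.000, O 1.000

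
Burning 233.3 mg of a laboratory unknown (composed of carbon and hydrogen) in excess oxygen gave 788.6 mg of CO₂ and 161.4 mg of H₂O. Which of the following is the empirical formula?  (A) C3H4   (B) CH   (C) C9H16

mol C = 0.7886 g CO₂ ÷ 44.009 g/mol = 0.017919 mol
mol H = 2 × 0.1614 g H₂O ÷ 18.015 g/mol = 0.017918 mol
Divide by the smallest (0.017918 mol): C 1.000, H 1.000

(B) CH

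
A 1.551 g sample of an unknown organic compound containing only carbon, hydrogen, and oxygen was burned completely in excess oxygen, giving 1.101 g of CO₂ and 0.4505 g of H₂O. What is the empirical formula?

mol C = 1.101 g CO₂ ÷ 44.009 g/mol = 0.025018 mol
mol H = 2 × 0.4505 g H₂O ÷ 18.015 g/mol = 0.050014 mol
mass O = 1.551 − (0.30049 + 0.050414) = 1.2001 g → mol O = 1.2001 ÷ 15.999 = 0.075011 mol
Divide by the smallest (0.025018 mol): C 1.000, H 1.999, O 2.998

CH2O3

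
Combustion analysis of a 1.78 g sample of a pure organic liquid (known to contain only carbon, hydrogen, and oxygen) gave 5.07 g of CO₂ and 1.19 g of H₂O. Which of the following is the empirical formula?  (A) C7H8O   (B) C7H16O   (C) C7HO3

mol C = 5.07 g CO₂ ÷ 44.009 g/mol = 0.1152 mol
mol H = 2 × 1.19 g H₂O ÷ 18.015 g/mol = 0.1321 mol
mass O = 1.78 − (1.384 + 0.1332) = 0.2631 g → mol O = 0.2631 ÷ 15.999 = 0.01645 mol
Divide by the smallest (0.01645 mol): C 7.005, H 8.033, O 1.000

(A) C7H8O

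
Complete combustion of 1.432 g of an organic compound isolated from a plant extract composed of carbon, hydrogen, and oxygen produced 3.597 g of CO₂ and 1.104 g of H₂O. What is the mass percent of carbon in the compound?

68.55%

mol C = 3.597 g CO₂ ÷ 44.009 g/mol = 0.081733 mol
mol H = 2 × 1.104 g H₂O ÷ 18.015 g/mol = 0.12256 mol
mass O = 1.432 − (0.98170 + 0.12355) = 0.32676 g → mol O = 0.32676 ÷ 15.999 = 0.020424 mol
mass % C = 0.98170 g ÷ 1.432 g × 100%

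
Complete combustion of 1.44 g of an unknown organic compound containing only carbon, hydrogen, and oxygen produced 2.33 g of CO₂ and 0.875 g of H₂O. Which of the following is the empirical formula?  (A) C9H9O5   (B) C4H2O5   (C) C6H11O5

(C) C6H11O5

mol C = 2.33 g CO₂ ÷ 44.009 g/mol = 0.05294 mol
mol H = 2 × 0.875 g H₂O ÷ 18.015 g/mol = 0.09714 mol
mass O = 1.44 − (0.6359 + 0.09792) = 0.7062 g → mol O = 0.7062 ÷ 15.999 = 0.04414 mol
Divide by the smallest (0.04414 mol): C 1.199, H 2.201, O 1.000
Multiplying each by 5 gives whole numbers: C 6.00, H 11.00, O 5.00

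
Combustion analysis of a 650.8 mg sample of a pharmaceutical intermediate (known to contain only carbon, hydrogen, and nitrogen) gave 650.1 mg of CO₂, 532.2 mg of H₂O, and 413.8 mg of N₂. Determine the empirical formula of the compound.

mol C = 0.6501 g CO₂ ÷ 44.009 g/mol = 0.014772 mol
mol H = 2 × 0.5322 g H₂O ÷ 18.015 g/mol = 0.059084 mol
mol N = 2 × 0.4138 g N₂ ÷ 28.014 g/mol = 0.029542 mol
Divide by the smallest (0.014772 mol): C 1.000, H 4.000, N 2.000

CH4N2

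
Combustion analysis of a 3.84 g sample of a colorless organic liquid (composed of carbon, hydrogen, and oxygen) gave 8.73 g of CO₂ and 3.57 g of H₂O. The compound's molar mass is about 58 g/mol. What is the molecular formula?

mol C = 8.73 g CO₂ ÷ 44.009 g/mol = 0.1984 mol
mol H = 2 × 3.57 g H₂O ÷ 18.015 g/mol = 0.3963 mol
mass O = 3.84 − (2.383 + 0.3995) = 1.058 g → mol O = 1.058 ÷ 15.999 = 0.06612 mol
Divide by the smallest (0.06612 mol): C 3.000, H 5.994, O 1.000
Empirical formula: C3H6O
Empirical-formula mass = 58.08 g/mol; 58 ÷ 58.08 ≈ 1, so the molecular formula is C3H6O.

C3H6O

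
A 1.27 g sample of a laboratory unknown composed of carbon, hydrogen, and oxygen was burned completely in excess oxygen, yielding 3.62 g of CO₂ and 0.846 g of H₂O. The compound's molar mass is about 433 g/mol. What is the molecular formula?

C28H32O4

mol C = 3.62 g CO₂ ÷ 44.009 g/mol = 0.08226 mol
mol H = 2 × 0.846 g H₂O ÷ 18.015 g/mol = 0.09392 mol
mass O = 1.27 − (0.9880 + 0.09467) = 0.1874 g → mol O = 0.1874 ÷ 15.999 = 0.01171 mol
Divide by the smallest (0.01171 mol): C 7.024, H 8.021, O 1.000
Empirical formula: C7H8O
Empirical-formula mass = 108.14 g/mol; 433 ÷ 108.14 ≈ 4, so the molecular formula is C28H32O4.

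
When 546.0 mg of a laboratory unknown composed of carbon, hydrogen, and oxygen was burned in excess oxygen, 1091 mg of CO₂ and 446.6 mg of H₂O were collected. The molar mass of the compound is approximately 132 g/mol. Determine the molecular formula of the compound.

mol C = 1.091 g CO₂ ÷ 44.009 g/mol = 0.024790 mol
mol H = 2 × 0.4466 g H₂O ÷ 18.015 g/mol = 0.049581 mol
mass O = 0.5460 − (0.29776 + 0.049978) = 0.19827 g → mol O = 0.19827 ÷ 15.999 = 0.012392 mol
Divide by the smallest (0.012392 mol): C 2.000, H 4.001, O 1.000
Empirical formula: C2H4O
Empirical-formula mass = 44.05 g/mol; 132 ÷ 44.05 ≈ 3, so the molecular formula is C6H12O3.

C6H12O3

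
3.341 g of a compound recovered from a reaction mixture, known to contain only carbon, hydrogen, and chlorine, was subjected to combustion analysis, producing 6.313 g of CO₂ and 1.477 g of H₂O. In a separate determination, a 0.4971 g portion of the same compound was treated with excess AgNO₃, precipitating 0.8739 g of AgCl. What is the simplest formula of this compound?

mol C = 6.313 g CO₂ ÷ 44.009 g/mol = 0.14345 mol
mol H = 2 × 1.477 g H₂O ÷ 18.015 g/mol = 0.16397 mol
From the AgCl data: mol Cl per gram of compound = (0.8739 ÷ 143.318) ÷ 0.4971 = 0.012266 mol/g, so in the 3.341 g combustion sample mol Cl = 0.040982 mol
Divide by the smallest (0.040982 mol): C 3.500, H 4.001, Cl 1.000
Multiplying each by 2 gives whole numbers: C 7.00, H 8.00, Cl 2.00

C7H8Cl2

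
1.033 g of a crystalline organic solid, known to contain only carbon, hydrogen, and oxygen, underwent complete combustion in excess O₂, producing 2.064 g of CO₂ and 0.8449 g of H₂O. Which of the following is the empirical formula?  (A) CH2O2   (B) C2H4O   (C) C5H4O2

(B) C2H4O

mol C = 2.064 g CO₂ ÷ 44.009 g/mol = 0.046899 mol
mol H = 2 × 0.8449 g H₂O ÷ 18.015 g/mol = 0.093800 mol
mass O = 1.033 − (0.56331 + 0.094550) = 0.37514 g → mol O = 0.37514 ÷ 15.999 = 0.023448 mol
Divide by the smallest (0.023448 mol): C 2.000, H 4.000, O 1.000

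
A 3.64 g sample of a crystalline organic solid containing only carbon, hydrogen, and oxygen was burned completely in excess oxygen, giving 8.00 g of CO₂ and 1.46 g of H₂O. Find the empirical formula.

C9H8O4

mol C = 8.00 g CO₂ ÷ 44.009 g/mol = 0.1818 mol
mol H = 2 × 1.46 g H₂O ÷ 18.015 g/mol = 0.1621 mol
mass O = 3.64 − (2.183 + 0.1634) = 1.293 g → mol O = 1.293 ÷ 15.999 = 0.08083 mol
Divide by the smallest (0.08083 mol): C 2.249, H 2.005, O 1.000
Multiplying each by 4 gives whole numbers: C 9.00, H 8.02, O 4.00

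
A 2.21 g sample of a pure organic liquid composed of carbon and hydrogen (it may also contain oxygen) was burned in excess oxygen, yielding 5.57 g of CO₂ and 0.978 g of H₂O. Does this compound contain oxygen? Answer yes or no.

mol C = 5.57 g CO₂ ÷ 44.009 g/mol = 0.1266 mol
mol H = 2 × 0.978 g H₂O ÷ 18.015 g/mol = 0.1086 mol
C and H account for only 1.630 g of the 2.21 g sample; the remaining 0.5804 g must be oxygen.

yes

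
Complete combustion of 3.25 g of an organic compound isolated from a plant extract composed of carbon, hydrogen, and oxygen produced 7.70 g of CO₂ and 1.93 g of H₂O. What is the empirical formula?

mol C = 7.70 g CO₂ ÷ 44.009 g/mol = 0.1750 mol
mol H = 2 × 1.93 g H₂O ÷ 18.015 g/mol = 0.2143 mol
mass O = 3.25 − (2.101 + 0.2160) = 0.9325 g → mol O = 0.9325 ÷ 15.999 = 0.05829 mol
Divide by the smallest (0.05829 mol): C 3.002, H 3.676, O 1.000
Multiplying each by 3 gives whole numbers: C 9.01, H 11.03, O 3.00

C9H11O3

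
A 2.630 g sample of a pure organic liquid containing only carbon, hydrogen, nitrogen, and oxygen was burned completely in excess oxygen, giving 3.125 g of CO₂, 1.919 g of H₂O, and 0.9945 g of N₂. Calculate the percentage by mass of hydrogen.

mol C = 3.125 g CO₂ ÷ 44.009 g/mol = 0.071008 mol
mol H = 2 × 1.919 g H₂O ÷ 18.015 g/mol = 0.21304 mol
mol N = 2 × 0.9945 g N₂ ÷ 28.014 g/mol = 0.071000 mol
mass O = 2.630 − (0.85288 + 0.21475 + 0.99450) = 0.56787 g → mol O = 0.56787 ÷ 15.999 = 0.035494 mol
mass % H = 0.21475 g ÷ 2.630 g × 100%

8.17%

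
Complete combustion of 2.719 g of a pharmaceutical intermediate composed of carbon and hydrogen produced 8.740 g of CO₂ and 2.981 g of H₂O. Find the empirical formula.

mol C = 8.740 g CO₂ ÷ 44.009 g/mol = 0.19860 mol
mol H = 2 × 2.981 g H₂O ÷ 18.015 g/mol = 0.33095 mol
Divide by the smallest (0.19860 mol): C 1.000, H 1.666
Multiplying each by 3 gives whole numbers: C 3.00, H 5.00

C3H5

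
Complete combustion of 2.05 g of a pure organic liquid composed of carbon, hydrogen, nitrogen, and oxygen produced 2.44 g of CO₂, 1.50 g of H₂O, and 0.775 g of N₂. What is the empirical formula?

C2H6N2O

mol C = 2.44 g CO₂ ÷ 44.009 g/mol = 0.05544 mol
mol H = 2 × 1.50 g H₂O ÷ 18.015 g/mol = 0.1665 mol
mol N = 2 × 0.775 g N₂ ÷ 28.014 g/mol = 0.05533 mol
mass O = 2.05 − (0.6659 + 0.1679 + 0.7750) = 0.4412 g → mol O = 0.4412 ÷ 15.999 = 0.02758 mol
Divide by the smallest (0.02758 mol): C 2.010, H 6.039, N 2.006, O 1.000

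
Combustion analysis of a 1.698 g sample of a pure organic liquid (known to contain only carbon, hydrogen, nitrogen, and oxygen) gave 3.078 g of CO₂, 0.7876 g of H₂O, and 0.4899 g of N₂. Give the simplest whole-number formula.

mol C = 3.078 g CO₂ ÷ 44.009 g/mol = 0.069940 mol
mol H = 2 × 0.7876 g H₂O ÷ 18.015 g/mol = 0.087438 mol
mol N = 2 × 0.4899 g N₂ ÷ 28.014 g/mol = 0.034975 mol
mass O = 1.698 − (0.84005 + 0.088138 + 0.48990) = 0.27991 g → mol O = 0.27991 ÷ 15.999 = 0.017495 mol
Divide by the smallest (0.017495 mol): C 3.998, H 4.998, N 1.999, O 1.000

C4H5N2O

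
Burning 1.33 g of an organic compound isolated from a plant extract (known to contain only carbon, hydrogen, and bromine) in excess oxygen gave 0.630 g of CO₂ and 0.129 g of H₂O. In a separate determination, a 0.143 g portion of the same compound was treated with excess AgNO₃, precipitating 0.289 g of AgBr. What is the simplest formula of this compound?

mol C = 0.630 g CO₂ ÷ 44.009 g/mol = 0.01432 mol
mol H = 2 × 0.129 g H₂O ÷ 18.015 g/mol = 0.01432 mol
From the AgBr data: mol Br per gram of compound = (0.289 ÷ 187.772) ÷ 0.143 = 0.01076 mol/g, so in the 1.33 g combustion sample mol Br = 0.01431 mol
Divide by the smallest (0.01431 mol): C 1.000, H 1.000, Br 1.000

CHBr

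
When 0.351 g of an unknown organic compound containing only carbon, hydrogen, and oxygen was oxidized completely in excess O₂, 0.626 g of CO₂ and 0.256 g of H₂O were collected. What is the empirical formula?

mol C = 0.626 g CO₂ ÷ 44.009 g/mol = 0.01422 mol
mol H = 2 × 0.256 g H₂O ÷ 18.015 g/mol = 0.02842 mol
mass O = 0.351 − (0.1708 + 0.02865) = 0.1515 g → mol O = 0.1515 ÷ 15.999 = 0.009470 mol
Divide by the smallest (0.009470 mol): C 1.502, H 3.001, O 1.000
Multiplying each by 2 gives whole numbers: C 3.00, H 6.00, O 2.00

C3H6O2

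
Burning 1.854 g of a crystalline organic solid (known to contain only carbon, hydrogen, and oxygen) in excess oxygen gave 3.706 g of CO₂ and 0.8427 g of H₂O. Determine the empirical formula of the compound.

C9H10O5

mol C = 3.706 g CO₂ ÷ 44.009 g/mol = 0.084210 mol
mol H = 2 × 0.8427 g H₂O ÷ 18.015 g/mol = 0.093555 mol
mass O = 1.854 − (1.0114 + 0.094304) = 0.74825 g → mol O = 0.74825 ÷ 15.999 = 0.046769 mol
Divide by the smallest (0.046769 mol): C 1.801, H 2.000, O 1.000
Multiplying each by 5 gives whole numbers: C 9.00, H 10.00, O 5.00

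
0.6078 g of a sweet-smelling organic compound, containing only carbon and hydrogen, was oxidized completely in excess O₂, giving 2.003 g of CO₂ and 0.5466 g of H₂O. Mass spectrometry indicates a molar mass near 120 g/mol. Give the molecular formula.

C9H12

mol C = 2.003 g CO₂ ÷ 44.009 g/mol = 0.045513 mol
mol H = 2 × 0.5466 g H₂O ÷ 18.015 g/mol = 0.060683 mol
Divide by the smallest (0.045513 mol): C 1.000, H 1.333
Multiplying each by 3 gives whole numbers: C 3.00, H 4.00
Empirical formula: C3H4
Empirical-formula mass = 40.06 g/mol; 120 ÷ 40.06 ≈ 3, so the molecular formula is C9H12.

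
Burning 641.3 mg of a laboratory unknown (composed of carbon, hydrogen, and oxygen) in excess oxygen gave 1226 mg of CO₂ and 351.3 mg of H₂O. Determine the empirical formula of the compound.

mol C = 1.226 g CO₂ ÷ 44.009 g/mol = 0.027858 mol
mol H = 2 × 0.3513 g H₂O ÷ 18.015 g/mol = 0.039001 mol
mass O = 0.6413 − (0.33460 + 0.039313) = 0.26739 g → mol O = 0.26739 ÷ 15.999 = 0.016713 mol
Divide by the smallest (0.016713 mol): C 1.667, H 2.334, O 1.000
Multiplying each by 3 gives whole numbers: C 5.00, H 7.00, O 3.00

C5H7O3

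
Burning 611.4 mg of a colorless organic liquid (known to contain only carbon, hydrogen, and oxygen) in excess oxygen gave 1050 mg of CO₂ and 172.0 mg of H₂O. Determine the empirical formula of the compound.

mol C = 1.050 g CO₂ ÷ 44.009 g/mol = 0.023859 mol
mol H = 2 × 0.1720 g H₂O ÷ 18.015 g/mol = 0.019095 mol
mass O = 0.6114 − (0.28657 + 0.019248) = 0.30558 g → mol O = 0.30558 ÷ 15.999 = 0.019100 mol
Divide by the smallest (0.019095 mol): C 1.249, H 1.000, O 1.000
Multiplying each by 4 gives whole numbers: C 5.00, H 4.00, O 4.00

C5H4O4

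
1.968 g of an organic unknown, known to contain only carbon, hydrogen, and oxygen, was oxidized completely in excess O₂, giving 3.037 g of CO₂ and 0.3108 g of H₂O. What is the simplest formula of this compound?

mol C = 3.037 g CO₂ ÷ 44.009 g/mol = 0.069009 mol
mol H = 2 × 0.3108 g H₂O ÷ 18.015 g/mol = 0.034505 mol
mass O = 1.968 − (0.82886 + 0.034781) = 1.1044 g → mol O = 1.1044 ÷ 15.999 = 0.069027 mol
Divide by the smallest (0.034505 mol): C 2.000, H 1.000, O 2.001

C2HO2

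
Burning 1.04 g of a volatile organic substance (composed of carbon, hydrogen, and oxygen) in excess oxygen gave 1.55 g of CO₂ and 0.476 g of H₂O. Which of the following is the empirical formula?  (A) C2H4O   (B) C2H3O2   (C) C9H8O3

mol C = 1.55 g CO₂ ÷ 44.009 g/mol = 0.03522 mol
mol H = 2 × 0.476 g H₂O ÷ 18.015 g/mol = 0.05284 mol
mass O = 1.04 − (0.4230 + 0.05327) = 0.5637 g → mol O = 0.5637 ÷ 15.999 = 0.03523 mol
Divide by the smallest (0.03522 mol): C 1.000, H 1.500, O 1.000
Multiplying each by 2 gives whole numbers: C 2.00, H 3.00, O 2.00

(B) C2H3O2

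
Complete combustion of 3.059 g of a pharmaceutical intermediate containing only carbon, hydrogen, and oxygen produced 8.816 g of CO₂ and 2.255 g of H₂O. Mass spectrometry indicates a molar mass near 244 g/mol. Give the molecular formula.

mol C = 8.816 g CO₂ ÷ 44.009 g/mol = 0.20032 mol
mol H = 2 × 2.255 g H₂O ÷ 18.015 g/mol = 0.25035 mol
mass O = 3.059 − (2.4061 + 0.25235) = 0.40057 g → mol O = 0.40057 ÷ 15.999 = 0.025037 mol
Divide by the smallest (0.025037 mol): C 8.001, H 9.999, O 1.000
Empirical formula: C8H10O
Empirical-formula mass = 122.17 g/mol; 244 ÷ 122.17 ≈ 2, so the molecular formula is C16H20O2.

C16H20O2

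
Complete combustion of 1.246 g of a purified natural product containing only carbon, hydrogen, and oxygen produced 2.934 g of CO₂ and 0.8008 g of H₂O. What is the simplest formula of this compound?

C3H4O

mol C = 2.934 g CO₂ ÷ 44.009 g/mol = 0.066668 mol
mol H = 2 × 0.8008 g H₂O ÷ 18.015 g/mol = 0.088904 mol
mass O = 1.246 − (0.80075 + 0.089615) = 0.35563 g → mol O = 0.35563 ÷ 15.999 = 0.022228 mol
Divide by the smallest (0.022228 mol): C 2.999, H 4.000, O 1.000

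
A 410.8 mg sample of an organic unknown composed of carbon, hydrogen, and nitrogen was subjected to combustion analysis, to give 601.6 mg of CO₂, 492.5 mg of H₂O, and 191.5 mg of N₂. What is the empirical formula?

mol C = 0.6016 g CO₂ ÷ 44.009 g/mol = 0.013670 mol
mol H = 2 × 0.4925 g H₂O ÷ 18.015 g/mol = 0.054677 mol
mol N = 2 × 0.1915 g N₂ ÷ 28.014 g/mol = 0.013672 mol
Divide by the smallest (0.013670 mol): C 1.000, H 4.000, N 1.000

CH4N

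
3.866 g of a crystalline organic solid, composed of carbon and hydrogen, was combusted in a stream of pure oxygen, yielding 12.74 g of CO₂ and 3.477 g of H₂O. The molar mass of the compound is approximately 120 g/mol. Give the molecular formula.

mol C = 12.74 g CO₂ ÷ 44.009 g/mol = 0.28949 mol
mol H = 2 × 3.477 g H₂O ÷ 18.015 g/mol = 0.38601 mol
Divide by the smallest (0.28949 mol): C 1.000, H 1.333
Multiplying each by 3 gives whole numbers: C 3.00, H 4.00
Empirical formula: C3H4
Empirical-formula mass = 40.06 g/mol; 120 ÷ 40.06 ≈ 3, so the molecular formula is C9H12.

C9H12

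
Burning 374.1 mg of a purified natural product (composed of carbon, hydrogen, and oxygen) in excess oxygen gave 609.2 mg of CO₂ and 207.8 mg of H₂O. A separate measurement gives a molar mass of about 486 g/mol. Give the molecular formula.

C18H30O15

mol C = 0.6092 g CO₂ ÷ 44.009 g/mol = 0.013843 mol
mol H = 2 × 0.2078 g H₂O ÷ 18.015 g/mol = 0.023070 mol
mass O = 0.3741 − (0.16626 + 0.023254) = 0.18458 g → mol O = 0.18458 ÷ 15.999 = 0.011537 mol
Divide by the smallest (0.011537 mol): C 1.200, H 2.000, O 1.000
Multiplying each by 5 gives whole numbers: C 6.00, H 10.00, O 5.00
Empirical formula: C6H10O5
Empirical-formula mass = 162.14 g/mol; 486 ÷ 162.14 ≈ 3, so the molecular formula is C18H30O15.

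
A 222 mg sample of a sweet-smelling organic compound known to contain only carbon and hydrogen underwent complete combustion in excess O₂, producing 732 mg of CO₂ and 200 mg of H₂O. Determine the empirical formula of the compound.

C3H4

mol C = 0.732 g CO₂ ÷ 44.009 g/mol = 0.01663 mol
mol H = 2 × 0.200 g H₂O ÷ 18.015 g/mol = 0.02220 mol
Divide by the smallest (0.01663 mol): C 1.000, H 1.335
Multiplying each by 3 gives whole numbers: C 3.00, H 4.00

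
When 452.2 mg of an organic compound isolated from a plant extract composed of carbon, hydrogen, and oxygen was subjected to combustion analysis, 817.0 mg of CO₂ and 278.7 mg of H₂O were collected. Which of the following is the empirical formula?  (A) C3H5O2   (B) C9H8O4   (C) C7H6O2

mol C = 0.8170 g CO₂ ÷ 44.009 g/mol = 0.018564 mol
mol H = 2 × 0.2787 g H₂O ÷ 18.015 g/mol = 0.030941 mol
mass O = 0.4522 − (0.22298 + 0.031188) = 0.19803 g → mol O = 0.19803 ÷ 15.999 = 0.012378 mol
Divide by the smallest (0.012378 mol): C 1.500, H 2.500, O 1.000
Multiplying each by 2 gives whole numbers: C 3.00, H 5.00, O 2.00

(A) C3H5O2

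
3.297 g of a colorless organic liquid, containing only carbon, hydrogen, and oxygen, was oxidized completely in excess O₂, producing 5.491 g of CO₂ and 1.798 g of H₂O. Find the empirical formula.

C5H8O4

mol C = 5.491 g CO₂ ÷ 44.009 g/mol = 0.12477 mol
mol H = 2 × 1.798 g H₂O ÷ 18.015 g/mol = 0.19961 mol
mass O = 3.297 − (1.4986 + 0.20121) = 1.5972 g → mol O = 1.5972 ÷ 15.999 = 0.099830 mol
Divide by the smallest (0.099830 mol): C 1.250, H 2.000, O 1.000
Multiplying each by 4 gives whole numbers: C 5.00, H 8.00, O 4.00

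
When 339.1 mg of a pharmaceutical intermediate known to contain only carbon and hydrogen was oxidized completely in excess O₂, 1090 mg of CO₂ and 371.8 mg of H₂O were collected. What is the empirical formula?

mol C = 1.090 g CO₂ ÷ 44.009 g/mol = 0.024768 mol
mol H = 2 × 0.3718 g H₂O ÷ 18.015 g/mol = 0.041277 mol
Divide by the smallest (0.024768 mol): C 1.000, H 1.667
Multiplying each by 3 gives whole numbers: C 3.00, H 5.00

C3H5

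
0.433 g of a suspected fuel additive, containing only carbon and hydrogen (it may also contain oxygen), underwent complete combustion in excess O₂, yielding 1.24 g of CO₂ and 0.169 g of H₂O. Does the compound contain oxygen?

mol C = 1.24 g CO₂ ÷ 44.009 g/mol = 0.02818 mol
mol H = 2 × 0.169 g H₂O ÷ 18.015 g/mol = 0.01876 mol
C and H account for only 0.3573 g of the 0.433 g sample; the remaining 0.07567 g must be oxygen.

yes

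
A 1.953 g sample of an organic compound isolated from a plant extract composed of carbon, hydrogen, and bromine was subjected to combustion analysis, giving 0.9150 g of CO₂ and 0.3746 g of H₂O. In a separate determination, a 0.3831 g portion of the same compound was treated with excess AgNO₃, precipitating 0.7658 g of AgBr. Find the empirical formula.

CH2Br

mol C = 0.9150 g CO₂ ÷ 44.009 g/mol = 0.020791 mol
mol H = 2 × 0.3746 g H₂O ÷ 18.015 g/mol = 0.041588 mol
From the AgBr data: mol Br per gram of compound = (0.7658 ÷ 187.772) ÷ 0.3831 = 0.010646 mol/g, so in the 1.953 g combustion sample mol Br = 0.020791 mol
Divide by the smallest (0.020791 mol): C 1.000, H 2.000, Br 1.000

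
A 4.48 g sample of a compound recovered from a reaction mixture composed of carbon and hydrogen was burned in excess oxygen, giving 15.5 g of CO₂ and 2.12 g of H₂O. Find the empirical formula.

mol C = 15.5 g CO₂ ÷ 44.009 g/mol = 0.3522 mol
mol H = 2 × 2.12 g H₂O ÷ 18.015 g/mol = 0.2354 mol
Divide by the smallest (0.2354 mol): C 1.496, H 1.000
Multiplying each by 2 gives whole numbers: C 2.99, H 2.00

C3H2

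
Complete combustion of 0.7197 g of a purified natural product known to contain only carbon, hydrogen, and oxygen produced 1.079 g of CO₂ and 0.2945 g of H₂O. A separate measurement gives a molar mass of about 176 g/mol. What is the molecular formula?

mol C = 1.079 g CO₂ ÷ 44.009 g/mol = 0.024518 mol
mol H = 2 × 0.2945 g H₂O ÷ 18.015 g/mol = 0.032695 mol
mass O = 0.7197 − (0.29448 + 0.032957) = 0.39226 g → mol O = 0.39226 ÷ 15.999 = 0.024518 mol
Divide by the smallest (0.024518 mol): C 1.000, H 1.334, O 1.000
Multiplying each by 3 gives whole numbers: C 3.00, H 4.00, O 3.00
Empirical formula: C3H4O3
Empirical-formula mass = 88.06 g/mol; 176 ÷ 88.06 ≈ 2, so the molecular formula is C6H8O6.

C6H8O6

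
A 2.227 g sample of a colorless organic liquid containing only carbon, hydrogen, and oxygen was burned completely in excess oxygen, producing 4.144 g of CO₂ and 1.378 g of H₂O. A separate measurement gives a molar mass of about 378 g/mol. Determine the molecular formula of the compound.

mol C = 4.144 g CO₂ ÷ 44.009 g/mol = 0.094163 mol
mol H = 2 × 1.378 g H₂O ÷ 18.015 g/mol = 0.15298 mol
mass O = 2.227 − (1.1310 + 0.15421) = 0.94181 g → mol O = 0.94181 ÷ 15.999 = 0.058867 mol
Divide by the smallest (0.058867 mol): C 1.600, H 2.599, O 1.000
Multiplying each by 5 gives whole numbers: C 8.00, H 12.99, O 5.00
Empirical formula: C8H13O5
Empirical-formula mass = 189.19 g/mol; 378 ÷ 189.19 ≈ 2, so the molecular formula is C16H26O10.

C16H26O10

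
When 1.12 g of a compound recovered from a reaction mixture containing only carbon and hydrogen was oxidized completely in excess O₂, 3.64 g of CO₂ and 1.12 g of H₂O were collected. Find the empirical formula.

C2H3

mol C = 3.64 g CO₂ ÷ 44.009 g/mol = 0.08271 mol
mol H = 2 × 1.12 g H₂O ÷ 18.015 g/mol = 0.1243 mol
Divide by the smallest (0.08271 mol): C 1.000, H 1.503
Multiplying each by 2 gives whole numbers: C 2.00, H 3.01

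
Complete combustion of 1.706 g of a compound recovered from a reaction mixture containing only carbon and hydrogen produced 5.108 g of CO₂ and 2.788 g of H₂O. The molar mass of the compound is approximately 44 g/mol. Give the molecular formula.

mol C = 5.108 g CO₂ ÷ 44.009 g/mol = 0.11607 mol
mol H = 2 × 2.788 g H₂O ÷ 18.015 g/mol = 0.30952 mol
Divide by the smallest (0.11607 mol): C 1.000, H 2.667
Multiplying each by 3 gives whole numbers: C 3.00, H 8.00
Empirical formula: C3H8
Empirical-formula mass = 44.10 g/mol; 44 ÷ 44.10 ≈ 1, so the molecular formula is C3H8.

C3H8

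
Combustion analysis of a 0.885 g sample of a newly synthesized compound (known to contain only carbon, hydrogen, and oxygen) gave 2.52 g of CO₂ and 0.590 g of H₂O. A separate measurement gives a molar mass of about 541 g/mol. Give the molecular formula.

mol C = 2.52 g CO₂ ÷ 44.009 g/mol = 0.05726 mol
mol H = 2 × 0.590 g H₂O ÷ 18.015 g/mol = 0.06550 mol
mass O = 0.885 − (0.6878 + 0.06602) = 0.1312 g → mol O = 0.1312 ÷ 15.999 = 0.008201 mol
Divide by the smallest (0.008201 mol): C 6.982, H 7.987, O 1.000
Empirical formula: C7H8O
Empirical-formula mass = 108.14 g/mol; 541 ÷ 108.14 ≈ 5, so the molecular formula is C35H40O5.

C35H40O5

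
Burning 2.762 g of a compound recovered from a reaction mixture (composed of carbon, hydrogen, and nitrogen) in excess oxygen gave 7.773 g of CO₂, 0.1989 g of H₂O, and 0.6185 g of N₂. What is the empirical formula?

mol C = 7.773 g CO₂ ÷ 44.009 g/mol = 0.17662 mol
mol H = 2 × 0.1989 g H₂O ÷ 18.015 g/mol = 0.022082 mol
mol N = 2 × 0.6185 g N₂ ÷ 28.014 g/mol = 0.044156 mol
Divide by the smallest (0.022082 mol): C 7.999, H 1.000, N 2.000

C8HN2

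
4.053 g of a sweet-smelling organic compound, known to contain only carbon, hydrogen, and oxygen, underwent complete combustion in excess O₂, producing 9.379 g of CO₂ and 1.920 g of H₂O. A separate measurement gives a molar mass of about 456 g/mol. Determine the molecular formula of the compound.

C24H24O9

mol C = 9.379 g CO₂ ÷ 44.009 g/mol = 0.21312 mol
mol H = 2 × 1.920 g H₂O ÷ 18.015 g/mol = 0.21316 mol
mass O = 4.053 − (2.5597 + 0.21486) = 1.2784 g → mol O = 1.2784 ÷ 15.999 = 0.079906 mol
Divide by the smallest (0.079906 mol): C 2.667, H 2.668, O 1.000
Multiplying each by 3 gives whole numbers: C 8.00, H 8.00, O 3.00
Empirical formula: C8H8O3
Empirical-formula mass = 152.15 g/mol; 456 ÷ 152.15 ≈ 3, so the molecular formula is C24H24O9.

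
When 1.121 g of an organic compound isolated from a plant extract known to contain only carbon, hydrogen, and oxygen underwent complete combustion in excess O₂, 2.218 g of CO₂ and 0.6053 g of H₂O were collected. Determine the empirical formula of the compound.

C9H12O5

mol C = 2.218 g CO₂ ÷ 44.009 g/mol = 0.050399 mol
mol H = 2 × 0.6053 g H₂O ÷ 18.015 g/mol = 0.067200 mol
mass O = 1.121 − (0.60534 + 0.067737) = 0.44792 g → mol O = 0.44792 ÷ 15.999 = 0.027997 mol
Divide by the smallest (0.027997 mol): C 1.800, H 2.400, O 1.000
Multiplying each by 5 gives whole numbers: C 9.00, H 12.00, O 5.00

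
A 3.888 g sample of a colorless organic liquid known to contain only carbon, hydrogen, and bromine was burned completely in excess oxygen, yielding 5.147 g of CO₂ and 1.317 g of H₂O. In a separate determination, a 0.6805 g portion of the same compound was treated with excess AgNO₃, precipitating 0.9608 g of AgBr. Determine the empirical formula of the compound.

mol C = 5.147 g CO₂ ÷ 44.009 g/mol = 0.11695 mol
mol H = 2 × 1.317 g H₂O ÷ 18.015 g/mol = 0.14621 mol
From the AgBr data: mol Br per gram of compound = (0.9608 ÷ 187.772) ÷ 0.6805 = 0.0075192 mol/g, so in the 3.888 g combustion sample mol Br = 0.029235 mol
Divide by the smallest (0.029235 mol): C 4.000, H 5.001, Br 1.000

C4H5Br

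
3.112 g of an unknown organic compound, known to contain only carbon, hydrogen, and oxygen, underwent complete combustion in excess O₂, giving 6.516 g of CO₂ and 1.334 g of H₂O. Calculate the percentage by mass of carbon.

mol C = 6.516 g CO₂ ÷ 44.009 g/mol = 0.14806 mol
mol H = 2 × 1.334 g H₂O ÷ 18.015 g/mol = 0.14810 mol
mass O = 3.112 − (1.7784 + 0.14928) = 1.1844 g → mol O = 1.1844 ÷ 15.999 = 0.074027 mol
mass % C = 1.7784 g ÷ 3.112 g × 100%

57.15%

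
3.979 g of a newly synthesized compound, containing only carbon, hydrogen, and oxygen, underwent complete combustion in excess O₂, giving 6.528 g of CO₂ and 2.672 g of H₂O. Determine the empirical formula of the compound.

mol C = 6.528 g CO₂ ÷ 44.009 g/mol = 0.14833 mol
mol H = 2 × 2.672 g H₂O ÷ 18.015 g/mol = 0.29664 mol
mass O = 3.979 − (1.7816 + 0.29901) = 1.8984 g → mol O = 1.8984 ÷ 15.999 = 0.11865 mol
Divide by the smallest (0.11865 mol): C 1.250, H 2.500, O 1.000
Multiplying each by 4 gives whole numbers: C 5.00, H 10.00, O 4.00

C5H10O4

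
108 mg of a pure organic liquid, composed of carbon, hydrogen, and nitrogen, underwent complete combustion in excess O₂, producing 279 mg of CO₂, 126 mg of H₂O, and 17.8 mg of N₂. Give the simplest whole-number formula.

mol C = 0.279 g CO₂ ÷ 44.009 g/mol = 0.006340 mol
mol H = 2 × 0.126 g H₂O ÷ 18.015 g/mol = 0.01399 mol
mol N = 2 × 0.0178 g N₂ ÷ 28.014 g/mol = 0.001271 mol
Divide by the smallest (0.001271 mol): C 4.989, H 11.008, N 1.000

C5H11N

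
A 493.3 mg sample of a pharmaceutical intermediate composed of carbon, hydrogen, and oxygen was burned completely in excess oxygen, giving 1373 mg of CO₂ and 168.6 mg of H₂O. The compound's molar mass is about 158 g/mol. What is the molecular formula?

mol C = 1.373 g CO₂ ÷ 44.009 g/mol = 0.031198 mol
mol H = 2 × 0.1686 g H₂O ÷ 18.015 g/mol = 0.018718 mol
mass O = 0.4933 − (0.37472 + 0.018867) = 0.099711 g → mol O = 0.099711 ÷ 15.999 = 0.0062324 mol
Divide by the smallest (0.0062324 mol): C 5.006, H 3.003, O 1.000
Empirical formula: C5H3O
Empirical-formula mass = 79.08 g/mol; 158 ÷ 79.08 ≈ 2, so the molecular formula is C10H6O2.

C10H6O2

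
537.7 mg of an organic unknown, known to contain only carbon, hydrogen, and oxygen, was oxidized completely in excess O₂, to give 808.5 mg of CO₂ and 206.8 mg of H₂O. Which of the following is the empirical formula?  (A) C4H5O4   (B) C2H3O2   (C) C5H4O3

mol C = 0.8085 g CO₂ ÷ 44.009 g/mol = 0.018371 mol
mol H = 2 × 0.2068 g H₂O ÷ 18.015 g/mol = 0.022959 mol
mass O = 0.5377 − (0.22066 + 0.023142) = 0.29390 g → mol O = 0.29390 ÷ 15.999 = 0.018370 mol
Divide by the smallest (0.018370 mol): C 1.000, H 1.250, O 1.000
Multiplying each by 4 gives whole numbers: C 4.00, H 5.00, O 4.00

(A) C4H5O4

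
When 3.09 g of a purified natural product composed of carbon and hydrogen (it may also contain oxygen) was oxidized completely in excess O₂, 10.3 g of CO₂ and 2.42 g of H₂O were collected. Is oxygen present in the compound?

no

mol C = 10.3 g CO₂ ÷ 44.009 g/mol = 0.2340 mol
mol H = 2 × 2.42 g H₂O ÷ 18.015 g/mol = 0.2687 mol
C and H together account for 3.082 g — essentially the entire 3.09 g sample — so the compound contains no oxygen.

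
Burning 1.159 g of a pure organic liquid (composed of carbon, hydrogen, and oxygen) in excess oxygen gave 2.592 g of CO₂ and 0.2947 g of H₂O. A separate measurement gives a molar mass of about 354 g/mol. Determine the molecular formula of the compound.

C18H10O8

mol C = 2.592 g CO₂ ÷ 44.009 g/mol = 0.058897 mol
mol H = 2 × 0.2947 g H₂O ÷ 18.015 g/mol = 0.032717 mol
mass O = 1.159 − (0.70741 + 0.032979) = 0.41861 g → mol O = 0.41861 ÷ 15.999 = 0.026165 mol
Divide by the smallest (0.026165 mol): C 2.251, H 1.250, O 1.000
Multiplying each by 4 gives whole numbers: C 9.00, H 5.00, O 4.00
Empirical formula: C9H5O4
Empirical-formula mass = 177.13 g/mol; 354 ÷ 177.13 ≈ 2, so the molecular formula is C18H10O8.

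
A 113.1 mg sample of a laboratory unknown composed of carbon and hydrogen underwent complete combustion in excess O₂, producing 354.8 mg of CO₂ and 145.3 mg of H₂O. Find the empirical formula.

mol C = 0.3548 g CO₂ ÷ 44.009 g/mol = 0.0080620 mol
mol H = 2 × 0.1453 g H₂O ÷ 18.015 g/mol = 0.016131 mol
Divide by the smallest (0.0080620 mol): C 1.000, H 2.001

CH2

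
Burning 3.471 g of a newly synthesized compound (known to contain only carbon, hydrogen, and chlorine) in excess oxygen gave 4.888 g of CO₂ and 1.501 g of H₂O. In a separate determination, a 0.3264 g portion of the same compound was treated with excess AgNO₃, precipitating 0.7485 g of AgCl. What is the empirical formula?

mol C = 4.888 g CO₂ ÷ 44.009 g/mol = 0.11107 mol
mol H = 2 × 1.501 g H₂O ÷ 18.015 g/mol = 0.16664 mol
From the AgCl data: mol Cl per gram of compound = (0.7485 ÷ 143.318) ÷ 0.3264 = 0.016001 mol/g, so in the 3.471 g combustion sample mol Cl = 0.055539 mol
Divide by the smallest (0.055539 mol): C 2.000, H 3.000, Cl 1.000

C2H3Cl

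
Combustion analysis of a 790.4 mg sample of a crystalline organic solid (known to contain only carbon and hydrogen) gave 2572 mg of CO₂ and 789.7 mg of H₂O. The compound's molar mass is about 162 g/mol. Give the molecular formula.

C12H18

mol C = 2.572 g CO₂ ÷ 44.009 g/mol = 0.058443 mol
mol H = 2 × 0.7897 g H₂O ÷ 18.015 g/mol = 0.087671 mol
Divide by the smallest (0.058443 mol): C 1.000, H 1.500
Multiplying each by 2 gives whole numbers: C 2.00, H 3.00
Empirical formula: C2H3
Empirical-formula mass = 27.05 g/mol; 162 ÷ 27.05 ≈ 6, so the molecular formula is C12H18.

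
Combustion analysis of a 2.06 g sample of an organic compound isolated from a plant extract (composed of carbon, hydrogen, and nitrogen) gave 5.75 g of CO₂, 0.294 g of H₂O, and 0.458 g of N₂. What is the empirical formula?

mol C = 5.75 g CO₂ ÷ 44.009 g/mol = 0.1307 mol
mol H = 2 × 0.294 g H₂O ÷ 18.015 g/mol = 0.03264 mol
mol N = 2 × 0.458 g N₂ ÷ 28.014 g/mol = 0.03270 mol
Divide by the smallest (0.03264 mol): C 4.003, H 1.000, N 1.002

C4HN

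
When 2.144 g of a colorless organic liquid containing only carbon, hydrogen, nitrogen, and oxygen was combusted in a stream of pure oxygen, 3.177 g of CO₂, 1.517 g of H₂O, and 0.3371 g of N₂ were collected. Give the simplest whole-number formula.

C3H7NO2

mol C = 3.177 g CO₂ ÷ 44.009 g/mol = 0.072190 mol
mol H = 2 × 1.517 g H₂O ÷ 18.015 g/mol = 0.16842 mol
mol N = 2 × 0.3371 g N₂ ÷ 28.014 g/mol = 0.024067 mol
mass O = 2.144 − (0.86707 + 0.16976 + 0.33710) = 0.77007 g → mol O = 0.77007 ÷ 15.999 = 0.048132 mol
Divide by the smallest (0.024067 mol): C 3.000, H 6.998, N 1.000, O 2.000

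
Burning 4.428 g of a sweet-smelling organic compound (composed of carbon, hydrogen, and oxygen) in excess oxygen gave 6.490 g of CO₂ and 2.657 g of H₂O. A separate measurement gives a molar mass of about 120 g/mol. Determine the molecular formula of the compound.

mol C = 6.490 g CO₂ ÷ 44.009 g/mol = 0.14747 mol
mol H = 2 × 2.657 g H₂O ÷ 18.015 g/mol = 0.29498 mol
mass O = 4.428 − (1.7713 + 0.29734) = 2.3594 g → mol O = 2.3594 ÷ 15.999 = 0.14747 mol
Divide by the smallest (0.14747 mol): C 1.000, H 2.000, O 1.000
Empirical formula: CH2O
Empirical-formula mass = 30.03 g/mol; 120 ÷ 30.03 ≈ 4, so the molecular formula is C4H8O4.

C4H8O4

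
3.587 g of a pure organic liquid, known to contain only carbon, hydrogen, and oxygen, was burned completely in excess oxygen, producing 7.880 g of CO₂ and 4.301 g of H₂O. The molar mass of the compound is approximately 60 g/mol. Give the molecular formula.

mol C = 7.880 g CO₂ ÷ 44.009 g/mol = 0.17905 mol
mol H = 2 × 4.301 g H₂O ÷ 18.015 g/mol = 0.47749 mol
mass O = 3.587 − (2.1506 + 0.48131) = 0.95507 g → mol O = 0.95507 ÷ 15.999 = 0.059695 mol
Divide by the smallest (0.059695 mol): C 2.999, H 7.999, O 1.000
Empirical formula: C3H8O
Empirical-formula mass = 60.10 g/mol; 60 ÷ 60.10 ≈ 1, so the molecular formula is C3H8O.

C3H8O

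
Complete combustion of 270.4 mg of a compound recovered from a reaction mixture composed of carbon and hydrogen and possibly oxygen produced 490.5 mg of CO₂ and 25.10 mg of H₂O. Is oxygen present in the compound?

yes

mol C = 0.4905 g CO₂ ÷ 44.009 g/mol = 0.011145 mol
mol H = 2 × 0.02510 g H₂O ÷ 18.015 g/mol = 0.0027866 mol
C and H account for only 0.13668 g of the 0.2704 g sample; the remaining 0.13372 g must be oxygen.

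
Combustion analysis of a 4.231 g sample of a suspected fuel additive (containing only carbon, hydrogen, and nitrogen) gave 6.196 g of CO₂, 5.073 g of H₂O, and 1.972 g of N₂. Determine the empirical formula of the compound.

CH4N

mol C = 6.196 g CO₂ ÷ 44.009 g/mol = 0.14079 mol
mol H = 2 × 5.073 g H₂O ÷ 18.015 g/mol = 0.56320 mol
mol N = 2 × 1.972 g N₂ ÷ 28.014 g/mol = 0.14079 mol
Divide by the smallest (0.14079 mol): C 1.000, H 4.000, N 1.000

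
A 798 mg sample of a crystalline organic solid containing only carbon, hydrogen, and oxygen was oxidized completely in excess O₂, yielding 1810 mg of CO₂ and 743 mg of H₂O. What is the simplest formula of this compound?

C3H6O

mol C = 1.81 g CO₂ ÷ 44.009 g/mol = 0.04113 mol
mol H = 2 × 0.743 g H₂O ÷ 18.015 g/mol = 0.08249 mol
mass O = 0.798 − (0.4940 + 0.08315) = 0.2209 g → mol O = 0.2209 ÷ 15.999 = 0.01380 mol
Divide by the smallest (0.01380 mol): C 2.979, H 5.975, O 1.000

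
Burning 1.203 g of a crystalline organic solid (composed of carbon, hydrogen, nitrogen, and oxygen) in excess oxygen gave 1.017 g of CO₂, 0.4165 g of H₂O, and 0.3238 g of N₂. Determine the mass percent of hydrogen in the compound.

mol C = 1.017 g CO₂ ÷ 44.009 g/mol = 0.023109 mol
mol H = 2 × 0.4165 g H₂O ÷ 18.015 g/mol = 0.046239 mol
mol N = 2 × 0.3238 g N₂ ÷ 28.014 g/mol = 0.023117 mol
mass O = 1.203 − (0.27756 + 0.046609 + 0.32380) = 0.55503 g → mol O = 0.55503 ÷ 15.999 = 0.034692 mol
mass % H = 0.046609 g ÷ 1.203 g × 100%

3.87%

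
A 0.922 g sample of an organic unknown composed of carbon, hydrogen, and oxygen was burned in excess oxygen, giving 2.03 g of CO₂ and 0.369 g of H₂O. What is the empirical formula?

C9H8O4

mol C = 2.03 g CO₂ ÷ 44.009 g/mol = 0.04613 mol
mol H = 2 × 0.369 g H₂O ÷ 18.015 g/mol = 0.04097 mol
mass O = 0.922 − (0.5540 + 0.04129) = 0.3267 g → mol O = 0.3267 ÷ 15.999 = 0.02042 mol
Divide by the smallest (0.02042 mol): C 2.259, H 2.006, O 1.000
Multiplying each by 4 gives whole numbers: C 9.04, H 8.03, O 4.00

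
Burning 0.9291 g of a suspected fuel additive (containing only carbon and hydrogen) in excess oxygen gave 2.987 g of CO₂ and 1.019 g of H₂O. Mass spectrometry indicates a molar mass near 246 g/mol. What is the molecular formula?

mol C = 2.987 g CO₂ ÷ 44.009 g/mol = 0.067872 mol
mol H = 2 × 1.019 g H₂O ÷ 18.015 g/mol = 0.11313 mol
Divide by the smallest (0.067872 mol): C 1.000, H 1.667
Multiplying each by 3 gives whole numbers: C 3.00, H 5.00
Empirical formula: C3H5
Empirical-formula mass = 41.07 g/mol; 246 ÷ 41.07 ≈ 6, so the molecular formula is C18H30.

C18H30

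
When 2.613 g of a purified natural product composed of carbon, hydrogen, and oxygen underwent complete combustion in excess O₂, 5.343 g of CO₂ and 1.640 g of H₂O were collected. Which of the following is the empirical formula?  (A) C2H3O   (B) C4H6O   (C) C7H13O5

mol C = 5.343 g CO₂ ÷ 44.009 g/mol = 0.12141 mol
mol H = 2 × 1.640 g H₂O ÷ 18.015 g/mol = 0.18207 mol
mass O = 2.613 − (1.4582 + 0.18353) = 0.97125 g → mol O = 0.97125 ÷ 15.999 = 0.060707 mol
Divide by the smallest (0.060707 mol): C 2.000, H 2.999, O 1.000

(A) C2H3O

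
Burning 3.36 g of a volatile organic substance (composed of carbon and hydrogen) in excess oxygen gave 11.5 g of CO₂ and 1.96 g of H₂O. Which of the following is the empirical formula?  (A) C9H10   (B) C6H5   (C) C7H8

mol C = 11.5 g CO₂ ÷ 44.009 g/mol = 0.2613 mol
mol H = 2 × 1.96 g H₂O ÷ 18.015 g/mol = 0.2176 mol
Divide by the smallest (0.2176 mol): C 1.201, H 1.000
Multiplying each by 5 gives whole numbers: C 6.00, H 5.00

(B) C6H5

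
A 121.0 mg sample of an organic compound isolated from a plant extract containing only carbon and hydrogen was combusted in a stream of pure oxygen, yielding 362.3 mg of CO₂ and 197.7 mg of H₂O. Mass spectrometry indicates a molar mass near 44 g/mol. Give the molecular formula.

C3H8

mol C = 0.3623 g CO₂ ÷ 44.009 g/mol = 0.0082324 mol
mol H = 2 × 0.1977 g H₂O ÷ 18.015 g/mol = 0.021948 mol
Divide by the smallest (0.0082324 mol): C 1.000, H 2.666
Multiplying each by 3 gives whole numbers: C 3.00, H 8.00
Empirical formula: C3H8
Empirical-formula mass = 44.10 g/mol; 44 ÷ 44.10 ≈ 1, so the molecular formula is C3H8.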